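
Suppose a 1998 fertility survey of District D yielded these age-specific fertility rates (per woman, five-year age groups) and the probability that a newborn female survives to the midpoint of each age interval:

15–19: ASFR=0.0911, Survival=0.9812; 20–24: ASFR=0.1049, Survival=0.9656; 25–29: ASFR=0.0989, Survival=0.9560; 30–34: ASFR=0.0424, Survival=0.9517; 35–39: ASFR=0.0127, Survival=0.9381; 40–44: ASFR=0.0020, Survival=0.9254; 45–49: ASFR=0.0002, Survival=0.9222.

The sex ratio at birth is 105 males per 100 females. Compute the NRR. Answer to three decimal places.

0.828

Proportion female at birth = 100 / (100 + 105) = 0.48780.
Per-age-group product (5 × ASFR × survival probability):
  15–19: 5 × 0.0911 × 0.9812 = 0.44694
  20–24: 5 × 0.1049 × 0.9656 = 0.50646
  25–29: 5 × 0.0989 × 0.9560 = 0.47274
  30–34: 5 × 0.0424 × 0.9517 = 0.20176
  35–39: 5 × 0.0127 × 0.9381 = 0.05957
  40–44: 5 × 0.0020 × 0.9254 = 0.00925
  45–49: 5 × 0.0002 × 0.9222 = 0.00092
Sum = 1.69764
NRR = 0.48780 × 1.69764 = 0.82811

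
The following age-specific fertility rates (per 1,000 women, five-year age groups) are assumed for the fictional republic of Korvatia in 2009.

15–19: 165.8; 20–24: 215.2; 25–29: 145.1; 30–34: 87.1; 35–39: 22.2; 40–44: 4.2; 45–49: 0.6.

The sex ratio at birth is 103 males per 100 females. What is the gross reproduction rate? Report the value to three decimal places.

1.577

Proportion female at birth = 100 / (100 + 103) = 0.49261.
Sum of ASFRs = 165.8 + 215.2 + 145.1 + 87.1 + 22.2 + 4.2 + 0.6 = 640.2
TFR = 5 × 640.2 / 1000 = 3.201
GRR = 0.49261 × 3.201 = 1.57684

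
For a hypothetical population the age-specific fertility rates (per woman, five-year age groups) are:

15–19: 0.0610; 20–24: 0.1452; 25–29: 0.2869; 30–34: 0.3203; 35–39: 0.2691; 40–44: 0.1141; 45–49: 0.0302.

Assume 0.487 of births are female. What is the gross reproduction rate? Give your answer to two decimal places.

Proportion female at birth = 0.487.
Sum of ASFRs = 0.0610 + 0.1452 + 0.2869 + 0.3203 + 0.2691 + 0.1141 + 0.0302 = 1.2268
TFR = 5 × 1.2268 = 6.134
GRR = 0.487 × 6.134 = 2.98726

2.99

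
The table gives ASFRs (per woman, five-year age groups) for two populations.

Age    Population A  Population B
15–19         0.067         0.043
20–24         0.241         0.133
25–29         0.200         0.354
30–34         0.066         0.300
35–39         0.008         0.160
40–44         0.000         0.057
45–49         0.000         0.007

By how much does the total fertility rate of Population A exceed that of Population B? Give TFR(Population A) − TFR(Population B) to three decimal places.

Population A:
  Sum of ASFRs = 0.067 + 0.241 + 0.200 + 0.066 + 0.008 + 0.000 + 0.000 = 0.582
  TFR = 5 × 0.582 = 2.91
Population B:
  Sum of ASFRs = 0.043 + 0.133 + 0.354 + 0.300 + 0.160 + 0.057 + 0.007 = 1.054
  TFR = 5 × 1.054 = 5.27
Difference = 2.91 − 5.27 = -2.36

-2.360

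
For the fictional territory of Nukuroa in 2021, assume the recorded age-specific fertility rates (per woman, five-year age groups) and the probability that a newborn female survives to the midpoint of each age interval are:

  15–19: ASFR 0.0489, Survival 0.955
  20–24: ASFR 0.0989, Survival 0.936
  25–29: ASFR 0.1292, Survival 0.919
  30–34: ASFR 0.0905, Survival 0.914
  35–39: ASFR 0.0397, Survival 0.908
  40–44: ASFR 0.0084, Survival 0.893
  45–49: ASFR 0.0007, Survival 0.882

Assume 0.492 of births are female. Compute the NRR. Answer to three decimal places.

0.947

Proportion female at birth = 0.492.
Survival-weighted fertility by age (5·fₓ·Sₓ):
  15–19: 5 × 0.0489 × 0.955 = 0.23350
  20–24: 5 × 0.0989 × 0.936 = 0.46285
  25–29: 5 × 0.1292 × 0.919 = 0.59367
  30–34: 5 × 0.0905 × 0.914 = 0.41359
  35–39: 5 × 0.0397 × 0.908 = 0.18024
  40–44: 5 × 0.0084 × 0.893 = 0.03751
  45–49: 5 × 0.0007 × 0.882 = 0.00309
Sum = 1.92445
NRR = 0.492 × 1.92445 = 0.94683
NRR < 1, so the cohort does not fully replace itself.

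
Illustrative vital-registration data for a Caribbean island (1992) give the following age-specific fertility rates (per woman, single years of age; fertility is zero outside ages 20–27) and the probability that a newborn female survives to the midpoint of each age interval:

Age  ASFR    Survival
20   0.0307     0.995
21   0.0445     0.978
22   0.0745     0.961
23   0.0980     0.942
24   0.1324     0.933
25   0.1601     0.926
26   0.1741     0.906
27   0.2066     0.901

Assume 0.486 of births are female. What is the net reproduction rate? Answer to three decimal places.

Proportion female at birth = 0.486.
Weighting each age-specific rate by interval width and survival:
  20: 1 × 0.0307 × 0.995 = 0.03055
  21: 1 × 0.0445 × 0.978 = 0.04352
  22: 1 × 0.0745 × 0.961 = 0.07159
  23: 1 × 0.0980 × 0.942 = 0.09232
  24: 1 × 0.1324 × 0.933 = 0.12353
  25: 1 × 0.1601 × 0.926 = 0.14825
  26: 1 × 0.1741 × 0.906 = 0.15773
  27: 1 × 0.2066 × 0.901 = 0.18615
Sum = 0.85364
NRR = 0.486 × 0.85364 = 0.41487

0.415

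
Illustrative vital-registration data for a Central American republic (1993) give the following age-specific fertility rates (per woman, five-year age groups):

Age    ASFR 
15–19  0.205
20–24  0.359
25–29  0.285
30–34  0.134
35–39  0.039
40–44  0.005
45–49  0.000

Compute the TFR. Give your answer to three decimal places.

5.135

Sum of ASFRs = 0.205 + 0.359 + 0.285 + 0.134 + 0.039 + 0.005 + 0.000 = 1.027
TFR = 5 × 1.027 = 5.135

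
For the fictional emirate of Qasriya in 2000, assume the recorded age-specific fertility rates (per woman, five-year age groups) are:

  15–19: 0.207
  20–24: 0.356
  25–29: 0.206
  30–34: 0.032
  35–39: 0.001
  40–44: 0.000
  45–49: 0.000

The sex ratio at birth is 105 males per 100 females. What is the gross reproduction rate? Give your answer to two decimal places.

1.96

Proportion female at birth = 100 / (100 + 105) = 0.48780.
Sum of ASFRs = 0.207 + 0.356 + 0.206 + 0.032 + 0.001 + 0.000 + 0.000 = 0.802
TFR = 5 × 0.802 = 4.01
GRR = 0.48780 × 4.01 = 1.95608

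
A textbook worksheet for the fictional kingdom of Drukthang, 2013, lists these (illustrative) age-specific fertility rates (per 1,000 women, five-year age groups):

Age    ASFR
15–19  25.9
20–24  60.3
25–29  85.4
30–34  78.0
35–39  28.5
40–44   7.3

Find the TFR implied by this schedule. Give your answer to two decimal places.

Sum of ASFRs = 25.9 + 60.3 + 85.4 + 78.0 + 28.5 + 7.3 = 285.4
TFR = 5 × 285.4 / 1000 = 1.427

1.43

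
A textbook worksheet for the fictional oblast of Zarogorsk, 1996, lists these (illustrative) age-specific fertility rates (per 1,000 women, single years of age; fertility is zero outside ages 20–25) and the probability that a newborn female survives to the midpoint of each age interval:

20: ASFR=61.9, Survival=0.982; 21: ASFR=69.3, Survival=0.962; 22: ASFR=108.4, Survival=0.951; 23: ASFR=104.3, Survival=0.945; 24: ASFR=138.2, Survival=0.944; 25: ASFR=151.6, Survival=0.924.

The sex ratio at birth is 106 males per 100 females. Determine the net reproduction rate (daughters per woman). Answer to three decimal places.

Proportion female at birth = 100 / (100 + 106) = 0.48544.
Survival-weighted fertility by age (1·fₓ·Sₓ):
  20: 1 × 61.9/1000 × 0.982 = 0.06079
  21: 1 × 69.3/1000 × 0.962 = 0.06667
  22: 1 × 108.4/1000 × 0.951 = 0.10309
  23: 1 × 104.3/1000 × 0.945 = 0.09856
  24: 1 × 138.2/1000 × 0.944 = 0.13046
  25: 1 × 151.6/1000 × 0.924 = 0.14008
Sum = 0.59965
NRR = 0.48544 × 0.59965 = 0.29109
With NRR below 1 the population is below replacement fertility.

0.291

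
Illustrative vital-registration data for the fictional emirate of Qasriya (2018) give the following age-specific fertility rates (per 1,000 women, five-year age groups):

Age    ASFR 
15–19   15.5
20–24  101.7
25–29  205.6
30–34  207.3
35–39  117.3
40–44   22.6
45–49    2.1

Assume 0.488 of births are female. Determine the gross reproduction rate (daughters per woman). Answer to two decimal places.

1.64

Proportion female at birth = 0.488.
Sum of ASFRs = 15.5 + 101.7 + 205.6 + 207.3 + 117.3 + 22.6 + 2.1 = 672.1
TFR = 5 × 672.1 / 1000 = 3.3605
GRR = 0.488 × 3.3605 = 1.63992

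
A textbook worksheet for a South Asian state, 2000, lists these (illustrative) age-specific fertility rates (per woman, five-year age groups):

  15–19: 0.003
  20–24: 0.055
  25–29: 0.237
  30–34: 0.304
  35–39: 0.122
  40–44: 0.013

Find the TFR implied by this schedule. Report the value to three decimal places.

Sum of ASFRs = 0.003 + 0.055 + 0.237 + 0.304 + 0.122 + 0.013 = 0.734
TFR = 5 × 0.734 = 3.67

3.670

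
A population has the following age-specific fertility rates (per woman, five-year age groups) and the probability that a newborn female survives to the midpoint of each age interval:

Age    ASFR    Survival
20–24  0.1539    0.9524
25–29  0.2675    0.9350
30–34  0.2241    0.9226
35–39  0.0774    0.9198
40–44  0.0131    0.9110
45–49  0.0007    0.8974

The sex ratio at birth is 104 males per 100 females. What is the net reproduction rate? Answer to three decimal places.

Proportion female at birth = 100 / (100 + 104) = 0.49020.
Weighting each age-specific rate by interval width and survival:
  20–24: 5 × 0.1539 × 0.9524 = 0.73287
  25–29: 5 × 0.2675 × 0.9350 = 1.25056
  30–34: 5 × 0.2241 × 0.9226 = 1.03377
  35–39: 5 × 0.0774 × 0.9198 = 0.35596
  40–44: 5 × 0.0131 × 0.9110 = 0.05967
  45–49: 5 × 0.0007 × 0.8974 = 0.00314
Sum = 3.43597
NRR = 0.49020 × 3.43597 = 1.68431
An NRR exceeding 1 indicates intrinsic growth under these rates.

1.684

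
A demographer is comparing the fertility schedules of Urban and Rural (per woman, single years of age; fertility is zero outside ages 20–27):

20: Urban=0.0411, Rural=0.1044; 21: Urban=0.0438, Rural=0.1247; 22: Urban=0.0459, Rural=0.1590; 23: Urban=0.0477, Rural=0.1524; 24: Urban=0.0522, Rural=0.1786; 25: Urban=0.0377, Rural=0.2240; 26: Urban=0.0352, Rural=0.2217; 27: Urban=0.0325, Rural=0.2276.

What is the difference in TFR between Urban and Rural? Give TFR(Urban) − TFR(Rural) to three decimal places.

Urban:
  Sum of ASFRs = 0.0411 + 0.0438 + 0.0459 + 0.0477 + 0.0522 + 0.0377 + 0.0352 + 0.0325 = 0.3361
  TFR = 0.3361
Rural:
  Sum of ASFRs = 0.1044 + 0.1247 + 0.1590 + 0.1524 + 0.1786 + 0.2240 + 0.2217 + 0.2276 = 1.3924
  TFR = 1.3924
Difference = 0.3361 − 1.3924 = -1.0563

-1.056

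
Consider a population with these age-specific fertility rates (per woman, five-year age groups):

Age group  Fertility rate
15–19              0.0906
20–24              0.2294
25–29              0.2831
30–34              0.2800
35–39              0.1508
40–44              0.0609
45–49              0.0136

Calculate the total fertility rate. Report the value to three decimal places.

Sum of ASFRs = 0.0906 + 0.2294 + 0.2831 + 0.2800 + 0.1508 + 0.0609 + 0.0136 = 1.1084
TFR = 5 × 1.1084 = 5.542

5.542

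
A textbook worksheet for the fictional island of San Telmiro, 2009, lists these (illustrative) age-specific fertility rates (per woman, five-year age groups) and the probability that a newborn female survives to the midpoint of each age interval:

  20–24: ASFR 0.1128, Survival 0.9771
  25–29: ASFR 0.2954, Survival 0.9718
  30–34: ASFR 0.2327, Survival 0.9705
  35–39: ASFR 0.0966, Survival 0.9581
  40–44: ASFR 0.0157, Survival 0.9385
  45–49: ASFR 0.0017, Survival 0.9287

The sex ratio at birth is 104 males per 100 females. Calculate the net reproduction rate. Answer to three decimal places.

Proportion female at birth = 100 / (100 + 104) = 0.49020.
Weighting each age-specific rate by interval width and survival:
  20–24: 5 × 0.1128 × 0.9771 = 0.55108
  25–29: 5 × 0.2954 × 0.9718 = 1.43535
  30–34: 5 × 0.2327 × 0.9705 = 1.12918
  35–39: 5 × 0.0966 × 0.9581 = 0.46276
  40–44: 5 × 0.0157 × 0.9385 = 0.07367
  45–49: 5 × 0.0017 × 0.9287 = 0.00789
Sum = 3.65993
NRR = 0.49020 × 3.65993 = 1.79410

1.794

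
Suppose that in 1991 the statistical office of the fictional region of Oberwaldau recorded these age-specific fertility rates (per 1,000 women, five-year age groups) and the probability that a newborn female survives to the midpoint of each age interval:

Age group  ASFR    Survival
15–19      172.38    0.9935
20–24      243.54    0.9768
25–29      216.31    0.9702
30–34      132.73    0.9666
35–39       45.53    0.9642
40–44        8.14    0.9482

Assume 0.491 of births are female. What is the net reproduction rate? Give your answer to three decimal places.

Proportion female at birth = 0.491.
Per-age-group product (5 × ASFR × survival probability):
  15–19: 5 × 172.38/1000 × 0.9935 = 0.85630
  20–24: 5 × 243.54/1000 × 0.9768 = 1.18945
  25–29: 5 × 216.31/1000 × 0.9702 = 1.04932
  30–34: 5 × 132.73/1000 × 0.9666 = 0.64148
  35–39: 5 × 45.53/1000 × 0.9642 = 0.21950
  40–44: 5 × 8.14/1000 × 0.9482 = 0.03859
Sum = 3.99464
NRR = 0.491 × 3.99464 = 1.96137

1.961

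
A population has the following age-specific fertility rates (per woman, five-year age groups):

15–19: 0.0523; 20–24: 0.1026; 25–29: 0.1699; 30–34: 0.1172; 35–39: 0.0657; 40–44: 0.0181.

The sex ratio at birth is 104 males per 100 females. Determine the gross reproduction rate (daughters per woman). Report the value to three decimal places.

Proportion female at birth = 100 / (100 + 104) = 0.49020.
Sum of ASFRs = 0.0523 + 0.1026 + 0.1699 + 0.1172 + 0.0657 + 0.0181 = 0.5258
TFR = 5 × 0.5258 = 2.629
GRR = 0.49020 × 2.629 = 1.28874

1.289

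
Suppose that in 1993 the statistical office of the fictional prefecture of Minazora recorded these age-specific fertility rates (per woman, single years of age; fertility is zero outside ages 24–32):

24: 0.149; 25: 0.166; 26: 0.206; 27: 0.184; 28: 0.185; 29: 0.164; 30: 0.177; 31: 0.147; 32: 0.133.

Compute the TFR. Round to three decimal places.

1.511

Sum of ASFRs = 0.149 + 0.166 + 0.206 + 0.184 + 0.185 + 0.164 + 0.177 + 0.147 + 0.133 = 1.511
TFR = 1.511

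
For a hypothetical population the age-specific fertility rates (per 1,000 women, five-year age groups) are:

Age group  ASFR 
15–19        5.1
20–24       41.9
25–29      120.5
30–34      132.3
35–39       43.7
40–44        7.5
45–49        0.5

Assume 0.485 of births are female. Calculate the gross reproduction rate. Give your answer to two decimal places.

0.85

Proportion female at birth = 0.485.
Sum of ASFRs = 5.1 + 41.9 + 120.5 + 132.3 + 43.7 + 7.5 + 0.5 = 351.5
TFR = 5 × 351.5 / 1000 = 1.7575
GRR = 0.485 × 1.7575 = 0.85239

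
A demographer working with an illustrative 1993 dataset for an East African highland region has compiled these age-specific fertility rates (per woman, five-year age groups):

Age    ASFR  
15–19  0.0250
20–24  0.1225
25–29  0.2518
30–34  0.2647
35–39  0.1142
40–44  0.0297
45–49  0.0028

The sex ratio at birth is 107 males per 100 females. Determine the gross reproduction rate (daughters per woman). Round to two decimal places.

Proportion female at birth = 100 / (100 + 107) = 0.48309.
Sum of ASFRs = 0.0250 + 0.1225 + 0.2518 + 0.2647 + 0.1142 + 0.0297 + 0.0028 = 0.8107
TFR = 5 × 0.8107 = 4.0535
GRR = 0.48309 × 4.0535 = 1.95821

1.96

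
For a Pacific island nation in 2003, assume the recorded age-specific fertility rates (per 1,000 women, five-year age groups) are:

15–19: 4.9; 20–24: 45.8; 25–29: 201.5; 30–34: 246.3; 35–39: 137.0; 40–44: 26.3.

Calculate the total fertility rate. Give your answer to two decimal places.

Sum of ASFRs = 4.9 + 45.8 + 201.5 + 246.3 + 137.0 + 26.3 = 661.8
TFR = 5 × 661.8 / 1000 = 3.309

3.31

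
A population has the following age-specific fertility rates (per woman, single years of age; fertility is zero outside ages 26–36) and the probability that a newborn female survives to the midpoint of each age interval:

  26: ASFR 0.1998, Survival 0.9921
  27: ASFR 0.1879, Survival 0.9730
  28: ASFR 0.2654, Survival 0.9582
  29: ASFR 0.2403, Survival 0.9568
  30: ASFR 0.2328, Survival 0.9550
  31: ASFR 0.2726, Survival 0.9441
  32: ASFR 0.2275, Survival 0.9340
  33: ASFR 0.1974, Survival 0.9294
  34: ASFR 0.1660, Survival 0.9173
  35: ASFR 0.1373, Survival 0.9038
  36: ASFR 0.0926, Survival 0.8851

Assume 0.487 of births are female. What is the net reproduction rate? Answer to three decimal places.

Proportion female at birth = 0.487.
Per-age-group product (1 × ASFR × survival probability):
  26: 1 × 0.1998 × 0.9921 = 0.19822
  27: 1 × 0.1879 × 0.9730 = 0.18283
  28: 1 × 0.2654 × 0.9582 = 0.25431
  29: 1 × 0.2403 × 0.9568 = 0.22992
  30: 1 × 0.2328 × 0.9550 = 0.22232
  31: 1 × 0.2726 × 0.9441 = 0.25736
  32: 1 × 0.2275 × 0.9340 = 0.21249
  33: 1 × 0.1974 × 0.9294 = 0.18346
  34: 1 × 0.1660 × 0.9173 = 0.15227
  35: 1 × 0.1373 × 0.9038 = 0.12409
  36: 1 × 0.0926 × 0.8851 = 0.08196
Sum = 2.09923
NRR = 0.487 × 2.09923 = 1.02233
With NRR above 1 the population is above replacement fertility.

1.022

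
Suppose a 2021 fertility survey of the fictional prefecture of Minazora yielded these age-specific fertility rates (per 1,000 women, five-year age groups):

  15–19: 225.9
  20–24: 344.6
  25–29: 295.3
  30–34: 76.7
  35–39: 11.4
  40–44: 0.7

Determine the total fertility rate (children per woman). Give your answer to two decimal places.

4.77

Sum of ASFRs = 225.9 + 344.6 + 295.3 + 76.7 + 11.4 + 0.7 = 954.6
TFR = 5 × 954.6 / 1000 = 4.773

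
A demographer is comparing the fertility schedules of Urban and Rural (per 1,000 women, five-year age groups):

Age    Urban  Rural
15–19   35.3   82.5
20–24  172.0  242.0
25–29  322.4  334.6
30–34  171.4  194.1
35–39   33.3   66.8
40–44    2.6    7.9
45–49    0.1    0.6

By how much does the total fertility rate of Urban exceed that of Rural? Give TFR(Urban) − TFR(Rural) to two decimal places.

-0.96

Urban:
  Sum of ASFRs = 35.3 + 172.0 + 322.4 + 171.4 + 33.3 + 2.6 + 0.1 = 737.1
  TFR = 5 × 737.1 / 1000 = 3.6855
Rural:
  Sum of ASFRs = 82.5 + 242.0 + 334.6 + 194.1 + 66.8 + 7.9 + 0.6 = 928.5
  TFR = 5 × 928.5 / 1000 = 4.6425
Difference = 3.6855 − 4.6425 = -0.957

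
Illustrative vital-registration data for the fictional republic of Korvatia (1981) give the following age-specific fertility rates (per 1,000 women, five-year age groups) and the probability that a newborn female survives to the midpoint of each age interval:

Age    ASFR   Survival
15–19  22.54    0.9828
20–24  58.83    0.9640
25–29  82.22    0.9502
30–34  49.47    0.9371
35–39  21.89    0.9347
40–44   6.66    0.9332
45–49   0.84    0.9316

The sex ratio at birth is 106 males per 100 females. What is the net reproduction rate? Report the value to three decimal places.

Proportion female at birth = 100 / (100 + 106) = 0.48544.
Each age group contributes 5 × ASFR × survival:
  15–19: 5 × 22.54/1000 × 0.9828 = 0.11076
  20–24: 5 × 58.83/1000 × 0.9640 = 0.28356
  25–29: 5 × 82.22/1000 × 0.9502 = 0.39063
  30–34: 5 × 49.47/1000 × 0.9371 = 0.23179
  35–39: 5 × 21.89/1000 × 0.9347 = 0.10230
  40–44: 5 × 6.66/1000 × 0.9332 = 0.03108
  45–49: 5 × 0.84/1000 × 0.9316 = 0.00391
Sum = 1.15403
NRR = 0.48544 × 1.15403 = 0.56021
An NRR under 1 implies long-run decline under these rates.

0.560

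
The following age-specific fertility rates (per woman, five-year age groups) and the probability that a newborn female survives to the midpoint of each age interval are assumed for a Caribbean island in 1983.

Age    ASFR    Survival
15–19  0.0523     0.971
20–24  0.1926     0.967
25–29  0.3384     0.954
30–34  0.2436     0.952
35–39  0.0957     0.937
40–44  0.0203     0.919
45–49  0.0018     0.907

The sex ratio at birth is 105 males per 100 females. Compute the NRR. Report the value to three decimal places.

Proportion female at birth = 100 / (100 + 105) = 0.48780.
Per-age-group product (5 × ASFR × survival probability):
  15–19: 5 × 0.0523 × 0.971 = 0.25392
  20–24: 5 × 0.1926 × 0.967 = 0.93122
  25–29: 5 × 0.3384 × 0.954 = 1.61417
  30–34: 5 × 0.2436 × 0.952 = 1.15954
  35–39: 5 × 0.0957 × 0.937 = 0.44835
  40–44: 5 × 0.0203 × 0.919 = 0.09328
  45–49: 5 × 0.0018 × 0.907 = 0.00816
Sum = 4.50864
NRR = 0.48780 × 4.50864 = 2.19931
An NRR exceeding 1 indicates intrinsic growth under these rates.

2.199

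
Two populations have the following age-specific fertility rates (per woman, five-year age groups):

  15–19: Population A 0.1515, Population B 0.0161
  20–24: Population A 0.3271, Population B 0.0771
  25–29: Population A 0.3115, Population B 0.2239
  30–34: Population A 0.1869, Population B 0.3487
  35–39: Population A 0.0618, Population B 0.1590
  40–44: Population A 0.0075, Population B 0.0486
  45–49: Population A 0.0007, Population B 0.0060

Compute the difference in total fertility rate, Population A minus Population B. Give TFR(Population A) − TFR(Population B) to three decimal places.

0.838

Population A:
  Sum of ASFRs = 0.1515 + 0.3271 + 0.3115 + 0.1869 + 0.0618 + 0.0075 + 0.0007 = 1.0470
  TFR = 5 × 1.0470 = 5.235
Population B:
  Sum of ASFRs = 0.0161 + 0.0771 + 0.2239 + 0.3487 + 0.1590 + 0.0486 + 0.0060 = 0.8794
  TFR = 5 × 0.8794 = 4.397
Difference = 5.235 − 4.397 = 0.838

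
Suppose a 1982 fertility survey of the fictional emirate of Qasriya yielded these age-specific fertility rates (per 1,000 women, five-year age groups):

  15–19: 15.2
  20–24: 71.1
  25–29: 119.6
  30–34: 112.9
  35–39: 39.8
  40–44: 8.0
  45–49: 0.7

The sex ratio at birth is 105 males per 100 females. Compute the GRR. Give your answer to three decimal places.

0.896

Proportion female at birth = 100 / (100 + 105) = 0.48780.
Sum of ASFRs = 15.2 + 71.1 + 119.6 + 112.9 + 39.8 + 8.0 + 0.7 = 367.3
TFR = 5 × 367.3 / 1000 = 1.8365
GRR = 0.48780 × 1.8365 = 0.89584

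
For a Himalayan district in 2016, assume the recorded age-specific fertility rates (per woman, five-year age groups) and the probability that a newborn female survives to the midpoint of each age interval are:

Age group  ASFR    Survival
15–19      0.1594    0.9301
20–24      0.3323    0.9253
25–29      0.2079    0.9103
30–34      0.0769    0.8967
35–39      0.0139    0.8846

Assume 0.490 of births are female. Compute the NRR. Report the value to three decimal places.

1.779

Proportion female at birth = 0.490.
Each age group contributes 5 × ASFR × survival:
  15–19: 5 × 0.1594 × 0.9301 = 0.74129
  20–24: 5 × 0.3323 × 0.9253 = 1.53739
  25–29: 5 × 0.2079 × 0.9103 = 0.94626
  30–34: 5 × 0.0769 × 0.8967 = 0.34478
  35–39: 5 × 0.0139 × 0.8846 = 0.06148
Sum = 3.63120
NRR = 0.490 × 3.63120 = 1.77929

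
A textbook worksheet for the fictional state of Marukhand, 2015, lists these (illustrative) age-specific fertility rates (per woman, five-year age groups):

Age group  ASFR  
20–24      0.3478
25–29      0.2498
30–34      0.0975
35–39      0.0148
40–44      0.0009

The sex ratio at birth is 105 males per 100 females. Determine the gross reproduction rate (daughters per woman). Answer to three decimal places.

1.734

Proportion female at birth = 100 / (100 + 105) = 0.48780.
Sum of ASFRs = 0.3478 + 0.2498 + 0.0975 + 0.0148 + 0.0009 = 0.7108
TFR = 5 × 0.7108 = 3.554
GRR = 0.48780 × 3.554 = 1.73364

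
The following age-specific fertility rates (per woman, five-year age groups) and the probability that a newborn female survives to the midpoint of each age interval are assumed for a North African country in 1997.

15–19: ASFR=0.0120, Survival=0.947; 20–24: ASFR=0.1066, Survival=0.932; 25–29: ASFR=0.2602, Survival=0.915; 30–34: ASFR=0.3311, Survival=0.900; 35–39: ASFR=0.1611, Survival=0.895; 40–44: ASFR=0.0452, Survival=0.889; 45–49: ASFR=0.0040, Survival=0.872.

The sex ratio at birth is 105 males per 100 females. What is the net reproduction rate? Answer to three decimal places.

Proportion female at birth = 100 / (100 + 105) = 0.48780.
Survival-weighted fertility by age (5·fₓ·Sₓ):
  15–19: 5 × 0.0120 × 0.947 = 0.05682
  20–24: 5 × 0.1066 × 0.932 = 0.49676
  25–29: 5 × 0.2602 × 0.915 = 1.19042
  30–34: 5 × 0.3311 × 0.900 = 1.48995
  35–39: 5 × 0.1611 × 0.895 = 0.72092
  40–44: 5 × 0.0452 × 0.889 = 0.20091
  45–49: 5 × 0.0040 × 0.872 = 0.01744
Sum = 4.17322
NRR = 0.48780 × 4.17322 = 2.03570
An NRR exceeding 1 indicates intrinsic growth under these rates.

2.036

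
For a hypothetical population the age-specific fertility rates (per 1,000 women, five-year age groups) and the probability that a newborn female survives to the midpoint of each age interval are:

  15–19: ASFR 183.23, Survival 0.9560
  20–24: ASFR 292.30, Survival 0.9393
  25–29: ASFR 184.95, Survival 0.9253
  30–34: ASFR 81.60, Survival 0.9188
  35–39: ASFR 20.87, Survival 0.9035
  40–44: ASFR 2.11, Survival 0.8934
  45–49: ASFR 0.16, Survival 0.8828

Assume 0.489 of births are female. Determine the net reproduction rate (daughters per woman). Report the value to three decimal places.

Proportion female at birth = 0.489.
Weighting each age-specific rate by interval width and survival:
  15–19: 5 × 183.23/1000 × 0.9560 = 0.87584
  20–24: 5 × 292.30/1000 × 0.9393 = 1.37279
  25–29: 5 × 184.95/1000 × 0.9253 = 0.85567
  30–34: 5 × 81.60/1000 × 0.9188 = 0.37487
  35–39: 5 × 20.87/1000 × 0.9035 = 0.09428
  40–44: 5 × 2.11/1000 × 0.8934 = 0.00943
  45–49: 5 × 0.16/1000 × 0.8828 = 0.00071
Sum = 3.58359
NRR = 0.489 × 3.58359 = 1.75238

1.752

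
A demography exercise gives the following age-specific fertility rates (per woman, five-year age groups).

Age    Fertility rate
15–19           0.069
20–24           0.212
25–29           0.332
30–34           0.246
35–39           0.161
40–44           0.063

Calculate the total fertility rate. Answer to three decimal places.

5.415

Sum of ASFRs = 0.069 + 0.212 + 0.332 + 0.246 + 0.161 + 0.063 = 1.083
TFR = 5 × 1.083 = 5.415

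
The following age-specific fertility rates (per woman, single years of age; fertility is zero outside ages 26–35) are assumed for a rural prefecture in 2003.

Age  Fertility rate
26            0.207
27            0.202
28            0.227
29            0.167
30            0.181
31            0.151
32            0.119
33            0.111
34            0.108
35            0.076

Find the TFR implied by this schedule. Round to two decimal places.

Sum of ASFRs = 0.207 + 0.202 + 0.227 + 0.167 + 0.181 + 0.151 + 0.119 + 0.111 + 0.108 + 0.076 = 1.549
TFR = 1.549

1.55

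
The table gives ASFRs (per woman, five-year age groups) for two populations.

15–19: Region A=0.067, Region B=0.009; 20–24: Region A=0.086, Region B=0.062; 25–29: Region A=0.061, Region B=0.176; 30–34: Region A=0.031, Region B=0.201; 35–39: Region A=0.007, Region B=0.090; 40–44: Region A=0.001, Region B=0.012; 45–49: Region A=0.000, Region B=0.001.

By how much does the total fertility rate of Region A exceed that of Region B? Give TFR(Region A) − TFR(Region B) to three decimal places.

Region A:
  Sum of ASFRs = 0.067 + 0.086 + 0.061 + 0.031 + 0.007 + 0.001 + 0.000 = 0.253
  TFR = 5 × 0.253 = 1.265
Region B:
  Sum of ASFRs = 0.009 + 0.062 + 0.176 + 0.201 + 0.090 + 0.012 + 0.001 = 0.551
  TFR = 5 × 0.551 = 2.755
Difference = 1.265 − 2.755 = -1.49

-1.490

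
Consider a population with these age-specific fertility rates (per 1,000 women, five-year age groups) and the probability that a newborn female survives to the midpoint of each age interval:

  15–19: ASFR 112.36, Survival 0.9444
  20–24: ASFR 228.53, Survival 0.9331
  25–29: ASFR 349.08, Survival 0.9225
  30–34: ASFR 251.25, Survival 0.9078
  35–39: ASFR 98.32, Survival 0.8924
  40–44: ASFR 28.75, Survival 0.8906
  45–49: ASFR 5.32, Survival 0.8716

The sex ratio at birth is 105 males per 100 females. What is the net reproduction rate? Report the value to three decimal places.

2.408

Proportion female at birth = 100 / (100 + 105) = 0.48780.
Weighting each age-specific rate by interval width and survival:
  15–19: 5 × 112.36/1000 × 0.9444 = 0.53056
  20–24: 5 × 228.53/1000 × 0.9331 = 1.06621
  25–29: 5 × 349.08/1000 × 0.9225 = 1.61013
  30–34: 5 × 251.25/1000 × 0.9078 = 1.14042
  35–39: 5 × 98.32/1000 × 0.8924 = 0.43870
  40–44: 5 × 28.75/1000 × 0.8906 = 0.12802
  45–49: 5 × 5.32/1000 × 0.8716 = 0.02318
Sum = 4.93722
NRR = 0.48780 × 4.93722 = 2.40838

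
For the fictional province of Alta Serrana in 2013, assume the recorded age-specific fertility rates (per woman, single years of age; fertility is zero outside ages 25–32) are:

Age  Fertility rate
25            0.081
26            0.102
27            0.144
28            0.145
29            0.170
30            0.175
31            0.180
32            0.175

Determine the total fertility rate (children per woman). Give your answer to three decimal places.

1.172

Sum of ASFRs = 0.081 + 0.102 + 0.144 + 0.145 + 0.170 + 0.175 + 0.180 + 0.175 = 1.172
TFR = 1.172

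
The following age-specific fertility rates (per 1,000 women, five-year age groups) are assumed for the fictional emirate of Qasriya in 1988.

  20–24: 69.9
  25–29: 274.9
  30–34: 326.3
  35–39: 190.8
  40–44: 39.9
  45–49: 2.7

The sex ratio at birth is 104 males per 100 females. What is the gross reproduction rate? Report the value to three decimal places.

Proportion female at birth = 100 / (100 + 104) = 0.49020.
Sum of ASFRs = 69.9 + 274.9 + 326.3 + 190.8 + 39.9 + 2.7 = 904.5
TFR = 5 × 904.5 / 1000 = 4.5225
GRR = 0.49020 × 4.5225 = 2.21693

2.217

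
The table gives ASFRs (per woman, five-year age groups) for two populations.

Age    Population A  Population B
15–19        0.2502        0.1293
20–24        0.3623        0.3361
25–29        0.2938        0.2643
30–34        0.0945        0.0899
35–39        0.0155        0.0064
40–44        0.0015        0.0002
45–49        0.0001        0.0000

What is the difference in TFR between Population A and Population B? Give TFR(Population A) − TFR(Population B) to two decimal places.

Population A:
  Sum of ASFRs = 0.2502 + 0.3623 + 0.2938 + 0.0945 + 0.0155 + 0.0015 + 0.0001 = 1.0179
  TFR = 5 × 1.0179 = 5.0895
Population B:
  Sum of ASFRs = 0.1293 + 0.3361 + 0.2643 + 0.0899 + 0.0064 + 0.0002 + 0.0000 = 0.8262
  TFR = 5 × 0.8262 = 4.131
Difference = 5.0895 − 4.131 = 0.9585

0.96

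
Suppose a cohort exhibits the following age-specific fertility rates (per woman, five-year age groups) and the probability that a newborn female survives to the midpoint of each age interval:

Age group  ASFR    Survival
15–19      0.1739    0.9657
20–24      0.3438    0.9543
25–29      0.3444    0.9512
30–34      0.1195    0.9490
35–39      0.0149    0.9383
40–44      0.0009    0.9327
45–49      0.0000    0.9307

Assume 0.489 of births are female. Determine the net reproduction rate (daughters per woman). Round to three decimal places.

2.327

Proportion female at birth = 0.489.
Each age group contributes 5 × ASFR × survival:
  15–19: 5 × 0.1739 × 0.9657 = 0.83968
  20–24: 5 × 0.3438 × 0.9543 = 1.64044
  25–29: 5 × 0.3444 × 0.9512 = 1.63797
  30–34: 5 × 0.1195 × 0.9490 = 0.56703
  35–39: 5 × 0.0149 × 0.9383 = 0.06990
  40–44: 5 × 0.0009 × 0.9327 = 0.00420
  45–49: 5 × 0.0000 × 0.9307 = 0.00000
Sum = 4.75922
NRR = 0.489 × 4.75922 = 2.32726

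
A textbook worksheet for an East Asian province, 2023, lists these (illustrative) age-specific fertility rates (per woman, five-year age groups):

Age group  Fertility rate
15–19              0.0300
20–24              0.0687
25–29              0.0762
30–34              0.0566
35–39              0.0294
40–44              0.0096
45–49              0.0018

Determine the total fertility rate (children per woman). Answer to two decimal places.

1.36

Sum of ASFRs = 0.0300 + 0.0687 + 0.0762 + 0.0566 + 0.0294 + 0.0096 + 0.0018 = 0.2723
TFR = 5 × 0.2723 = 1.3615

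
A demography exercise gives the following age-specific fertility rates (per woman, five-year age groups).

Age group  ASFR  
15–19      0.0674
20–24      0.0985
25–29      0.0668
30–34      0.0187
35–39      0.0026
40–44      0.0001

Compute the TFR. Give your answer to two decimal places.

1.27

Sum of ASFRs = 0.0674 + 0.0985 + 0.0668 + 0.0187 + 0.0026 + 0.0001 = 0.2541
TFR = 5 × 0.2541 = 1.2705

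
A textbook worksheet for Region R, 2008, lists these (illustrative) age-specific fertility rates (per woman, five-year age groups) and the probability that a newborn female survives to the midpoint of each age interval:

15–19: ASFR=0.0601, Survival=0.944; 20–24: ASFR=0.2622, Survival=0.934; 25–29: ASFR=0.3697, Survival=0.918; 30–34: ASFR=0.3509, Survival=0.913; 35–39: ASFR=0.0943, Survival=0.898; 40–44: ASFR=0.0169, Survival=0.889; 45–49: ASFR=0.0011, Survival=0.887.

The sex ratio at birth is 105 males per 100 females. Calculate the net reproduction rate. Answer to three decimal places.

2.590

Proportion female at birth = 100 / (100 + 105) = 0.48780.
Survival-weighted fertility by age (5·fₓ·Sₓ):
  15–19: 5 × 0.0601 × 0.944 = 0.28367
  20–24: 5 × 0.2622 × 0.934 = 1.22447
  25–29: 5 × 0.3697 × 0.918 = 1.69692
  30–34: 5 × 0.3509 × 0.913 = 1.60186
  35–39: 5 × 0.0943 × 0.898 = 0.42341
  40–44: 5 × 0.0169 × 0.889 = 0.07512
  45–49: 5 × 0.0011 × 0.887 = 0.00488
Sum = 5.31033
NRR = 0.48780 × 5.31033 = 2.59038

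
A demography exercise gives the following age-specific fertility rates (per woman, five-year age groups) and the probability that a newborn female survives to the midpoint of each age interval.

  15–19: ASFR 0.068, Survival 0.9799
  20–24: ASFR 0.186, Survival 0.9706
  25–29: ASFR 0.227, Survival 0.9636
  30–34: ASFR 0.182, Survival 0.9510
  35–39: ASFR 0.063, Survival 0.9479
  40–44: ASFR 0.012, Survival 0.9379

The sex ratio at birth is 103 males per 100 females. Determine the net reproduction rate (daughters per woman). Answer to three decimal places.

1.749

Proportion female at birth = 100 / (100 + 103) = 0.49261.
Each age group contributes 5 × ASFR × survival:
  15–19: 5 × 0.068 × 0.9799 = 0.33317
  20–24: 5 × 0.186 × 0.9706 = 0.90266
  25–29: 5 × 0.227 × 0.9636 = 1.09369
  30–34: 5 × 0.182 × 0.9510 = 0.86541
  35–39: 5 × 0.063 × 0.9479 = 0.29859
  40–44: 5 × 0.012 × 0.9379 = 0.05627
Sum = 3.54979
NRR = 0.49261 × 3.54979 = 1.74866
With NRR above 1 the population is above replacement fertility.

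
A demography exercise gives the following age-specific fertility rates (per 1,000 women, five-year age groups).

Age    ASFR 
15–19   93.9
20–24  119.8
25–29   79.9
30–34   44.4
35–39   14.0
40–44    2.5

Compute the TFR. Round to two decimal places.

1.77

Sum of ASFRs = 93.9 + 119.8 + 79.9 + 44.4 + 14.0 + 2.5 = 354.5
TFR = 5 × 354.5 / 1000 = 1.7725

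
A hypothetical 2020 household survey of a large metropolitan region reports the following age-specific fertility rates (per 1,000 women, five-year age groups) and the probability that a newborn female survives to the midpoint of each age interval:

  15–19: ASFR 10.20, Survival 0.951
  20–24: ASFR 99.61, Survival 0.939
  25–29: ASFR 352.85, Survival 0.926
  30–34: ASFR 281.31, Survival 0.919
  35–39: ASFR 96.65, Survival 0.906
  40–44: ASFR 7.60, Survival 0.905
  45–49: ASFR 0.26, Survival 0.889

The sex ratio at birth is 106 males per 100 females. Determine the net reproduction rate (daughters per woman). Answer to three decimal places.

1.901

Proportion female at birth = 100 / (100 + 106) = 0.48544.
Each age group contributes 5 × ASFR × survival:
  15–19: 5 × 10.20/1000 × 0.951 = 0.04850
  20–24: 5 × 99.61/1000 × 0.939 = 0.46767
  25–29: 5 × 352.85/1000 × 0.926 = 1.63370
  30–34: 5 × 281.31/1000 × 0.919 = 1.29262
  35–39: 5 × 96.65/1000 × 0.906 = 0.43782
  40–44: 5 × 7.60/1000 × 0.905 = 0.03439
  45–49: 5 × 0.26/1000 × 0.889 = 0.00116
Sum = 3.91586
NRR = 0.48544 × 3.91586 = 1.90092
With NRR above 1 the population is above replacement fertility.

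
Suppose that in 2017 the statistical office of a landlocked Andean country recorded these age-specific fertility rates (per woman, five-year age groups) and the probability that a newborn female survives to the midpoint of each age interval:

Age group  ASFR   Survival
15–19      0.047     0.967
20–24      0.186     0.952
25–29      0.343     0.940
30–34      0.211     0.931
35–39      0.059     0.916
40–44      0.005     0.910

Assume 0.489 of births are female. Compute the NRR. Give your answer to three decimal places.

Proportion female at birth = 0.489.
Weighting each age-specific rate by interval width and survival:
  15–19: 5 × 0.047 × 0.967 = 0.22725
  20–24: 5 × 0.186 × 0.952 = 0.88536
  25–29: 5 × 0.343 × 0.940 = 1.61210
  30–34: 5 × 0.211 × 0.931 = 0.98221
  35–39: 5 × 0.059 × 0.916 = 0.27022
  40–44: 5 × 0.005 × 0.910 = 0.02275
Sum = 3.99989
NRR = 0.489 × 3.99989 = 1.95595
An NRR exceeding 1 indicates intrinsic growth under these rates.

1.956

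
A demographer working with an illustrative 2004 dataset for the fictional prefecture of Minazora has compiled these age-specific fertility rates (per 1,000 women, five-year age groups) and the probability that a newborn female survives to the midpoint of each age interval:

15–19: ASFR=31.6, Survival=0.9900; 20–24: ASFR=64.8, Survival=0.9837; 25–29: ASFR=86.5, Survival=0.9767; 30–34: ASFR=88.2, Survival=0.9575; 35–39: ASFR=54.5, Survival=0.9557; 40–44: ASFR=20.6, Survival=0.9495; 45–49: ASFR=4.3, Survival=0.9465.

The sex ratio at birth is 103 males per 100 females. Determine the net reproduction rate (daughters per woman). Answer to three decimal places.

0.837

Proportion female at birth = 100 / (100 + 103) = 0.49261.
Survival-weighted fertility by age (5·fₓ·Sₓ):
  15–19: 5 × 31.6/1000 × 0.9900 = 0.15642
  20–24: 5 × 64.8/1000 × 0.9837 = 0.31872
  25–29: 5 × 86.5/1000 × 0.9767 = 0.42242
  30–34: 5 × 88.2/1000 × 0.9575 = 0.42226
  35–39: 5 × 54.5/1000 × 0.9557 = 0.26043
  40–44: 5 × 20.6/1000 × 0.9495 = 0.09780
  45–49: 5 × 4.3/1000 × 0.9465 = 0.02035
Sum = 1.69840
NRR = 0.49261 × 1.69840 = 0.83665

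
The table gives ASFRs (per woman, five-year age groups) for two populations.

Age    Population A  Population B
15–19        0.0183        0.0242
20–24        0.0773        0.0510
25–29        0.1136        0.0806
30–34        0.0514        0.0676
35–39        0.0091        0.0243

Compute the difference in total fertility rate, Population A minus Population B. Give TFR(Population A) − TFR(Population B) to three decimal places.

Population A:
  Sum of ASFRs = 0.0183 + 0.0773 + 0.1136 + 0.0514 + 0.0091 = 0.2697
  TFR = 5 × 0.2697 = 1.3485
Population B:
  Sum of ASFRs = 0.0242 + 0.0510 + 0.0806 + 0.0676 + 0.0243 = 0.2477
  TFR = 5 × 0.2477 = 1.2385
Difference = 1.3485 − 1.2385 = 0.11

0.110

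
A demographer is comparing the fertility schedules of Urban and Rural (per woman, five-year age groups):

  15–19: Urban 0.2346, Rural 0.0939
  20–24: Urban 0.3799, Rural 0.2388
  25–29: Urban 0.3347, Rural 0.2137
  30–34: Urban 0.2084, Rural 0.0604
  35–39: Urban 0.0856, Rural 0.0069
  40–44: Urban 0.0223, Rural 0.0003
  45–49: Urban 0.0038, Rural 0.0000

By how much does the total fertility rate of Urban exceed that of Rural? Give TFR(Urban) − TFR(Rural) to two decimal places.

Urban:
  Sum of ASFRs = 0.2346 + 0.3799 + 0.3347 + 0.2084 + 0.0856 + 0.0223 + 0.0038 = 1.2693
  TFR = 5 × 1.2693 = 6.3465
Rural:
  Sum of ASFRs = 0.0939 + 0.2388 + 0.2137 + 0.0604 + 0.0069 + 0.0003 + 0.0000 = 0.6140
  TFR = 5 × 0.6140 = 3.07
Difference = 6.3465 − 3.07 = 3.2765

3.28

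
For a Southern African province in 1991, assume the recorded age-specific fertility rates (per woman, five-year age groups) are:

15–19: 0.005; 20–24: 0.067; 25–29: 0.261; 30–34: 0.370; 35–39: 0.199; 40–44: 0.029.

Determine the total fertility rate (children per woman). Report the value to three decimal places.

Sum of ASFRs = 0.005 + 0.067 + 0.261 + 0.370 + 0.199 + 0.029 = 0.931
TFR = 5 × 0.931 = 4.655

4.655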